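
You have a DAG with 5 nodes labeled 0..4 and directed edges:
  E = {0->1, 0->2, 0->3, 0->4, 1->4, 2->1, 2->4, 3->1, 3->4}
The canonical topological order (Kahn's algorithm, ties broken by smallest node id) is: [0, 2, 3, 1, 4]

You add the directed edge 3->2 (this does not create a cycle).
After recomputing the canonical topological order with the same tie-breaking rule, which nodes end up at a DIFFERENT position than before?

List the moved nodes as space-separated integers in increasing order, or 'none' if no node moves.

Answer: 2 3

Derivation:
Old toposort: [0, 2, 3, 1, 4]
Added edge 3->2
Recompute Kahn (smallest-id tiebreak):
  initial in-degrees: [0, 3, 2, 1, 4]
  ready (indeg=0): [0]
  pop 0: indeg[1]->2; indeg[2]->1; indeg[3]->0; indeg[4]->3 | ready=[3] | order so far=[0]
  pop 3: indeg[1]->1; indeg[2]->0; indeg[4]->2 | ready=[2] | order so far=[0, 3]
  pop 2: indeg[1]->0; indeg[4]->1 | ready=[1] | order so far=[0, 3, 2]
  pop 1: indeg[4]->0 | ready=[4] | order so far=[0, 3, 2, 1]
  pop 4: no out-edges | ready=[] | order so far=[0, 3, 2, 1, 4]
New canonical toposort: [0, 3, 2, 1, 4]
Compare positions:
  Node 0: index 0 -> 0 (same)
  Node 1: index 3 -> 3 (same)
  Node 2: index 1 -> 2 (moved)
  Node 3: index 2 -> 1 (moved)
  Node 4: index 4 -> 4 (same)
Nodes that changed position: 2 3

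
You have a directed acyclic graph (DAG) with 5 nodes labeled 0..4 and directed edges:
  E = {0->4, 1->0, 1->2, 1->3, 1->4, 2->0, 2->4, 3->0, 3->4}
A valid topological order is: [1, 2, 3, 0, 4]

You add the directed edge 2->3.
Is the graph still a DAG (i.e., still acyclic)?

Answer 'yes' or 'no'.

Given toposort: [1, 2, 3, 0, 4]
Position of 2: index 1; position of 3: index 2
New edge 2->3: forward
Forward edge: respects the existing order. Still a DAG, same toposort still valid.
Still a DAG? yes

Answer: yes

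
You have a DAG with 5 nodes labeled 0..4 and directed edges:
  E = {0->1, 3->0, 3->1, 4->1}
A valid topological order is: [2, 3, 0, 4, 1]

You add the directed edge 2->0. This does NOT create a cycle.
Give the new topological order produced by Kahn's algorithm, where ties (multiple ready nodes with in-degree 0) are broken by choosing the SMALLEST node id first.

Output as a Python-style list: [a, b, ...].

Answer: [2, 3, 0, 4, 1]

Derivation:
Old toposort: [2, 3, 0, 4, 1]
Added edge: 2->0
Position of 2 (0) < position of 0 (2). Old order still valid.
Run Kahn's algorithm (break ties by smallest node id):
  initial in-degrees: [2, 3, 0, 0, 0]
  ready (indeg=0): [2, 3, 4]
  pop 2: indeg[0]->1 | ready=[3, 4] | order so far=[2]
  pop 3: indeg[0]->0; indeg[1]->2 | ready=[0, 4] | order so far=[2, 3]
  pop 0: indeg[1]->1 | ready=[4] | order so far=[2, 3, 0]
  pop 4: indeg[1]->0 | ready=[1] | order so far=[2, 3, 0, 4]
  pop 1: no out-edges | ready=[] | order so far=[2, 3, 0, 4, 1]
  Result: [2, 3, 0, 4, 1]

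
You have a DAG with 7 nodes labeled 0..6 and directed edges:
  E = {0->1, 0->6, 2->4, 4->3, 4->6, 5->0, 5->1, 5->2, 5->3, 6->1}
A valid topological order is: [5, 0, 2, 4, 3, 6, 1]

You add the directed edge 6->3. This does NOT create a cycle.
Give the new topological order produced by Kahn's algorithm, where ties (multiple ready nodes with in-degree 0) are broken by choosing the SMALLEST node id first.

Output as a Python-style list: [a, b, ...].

Answer: [5, 0, 2, 4, 6, 1, 3]

Derivation:
Old toposort: [5, 0, 2, 4, 3, 6, 1]
Added edge: 6->3
Position of 6 (5) > position of 3 (4). Must reorder: 6 must now come before 3.
Run Kahn's algorithm (break ties by smallest node id):
  initial in-degrees: [1, 3, 1, 3, 1, 0, 2]
  ready (indeg=0): [5]
  pop 5: indeg[0]->0; indeg[1]->2; indeg[2]->0; indeg[3]->2 | ready=[0, 2] | order so far=[5]
  pop 0: indeg[1]->1; indeg[6]->1 | ready=[2] | order so far=[5, 0]
  pop 2: indeg[4]->0 | ready=[4] | order so far=[5, 0, 2]
  pop 4: indeg[3]->1; indeg[6]->0 | ready=[6] | order so far=[5, 0, 2, 4]
  pop 6: indeg[1]->0; indeg[3]->0 | ready=[1, 3] | order so far=[5, 0, 2, 4, 6]
  pop 1: no out-edges | ready=[3] | order so far=[5, 0, 2, 4, 6, 1]
  pop 3: no out-edges | ready=[] | order so far=[5, 0, 2, 4, 6, 1, 3]
  Result: [5, 0, 2, 4, 6, 1, 3]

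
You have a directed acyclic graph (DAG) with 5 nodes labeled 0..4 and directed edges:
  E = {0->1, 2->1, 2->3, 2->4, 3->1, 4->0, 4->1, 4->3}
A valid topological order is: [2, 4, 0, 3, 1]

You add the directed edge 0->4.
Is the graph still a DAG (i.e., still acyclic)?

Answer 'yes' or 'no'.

Answer: no

Derivation:
Given toposort: [2, 4, 0, 3, 1]
Position of 0: index 2; position of 4: index 1
New edge 0->4: backward (u after v in old order)
Backward edge: old toposort is now invalid. Check if this creates a cycle.
Does 4 already reach 0? Reachable from 4: [0, 1, 3, 4]. YES -> cycle!
Still a DAG? no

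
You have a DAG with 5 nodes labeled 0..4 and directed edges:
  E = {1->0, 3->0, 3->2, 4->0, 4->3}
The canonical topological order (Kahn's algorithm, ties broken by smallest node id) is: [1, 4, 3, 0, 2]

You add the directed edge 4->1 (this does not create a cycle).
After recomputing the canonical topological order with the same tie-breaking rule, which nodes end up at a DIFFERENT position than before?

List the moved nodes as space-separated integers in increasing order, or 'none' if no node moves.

Old toposort: [1, 4, 3, 0, 2]
Added edge 4->1
Recompute Kahn (smallest-id tiebreak):
  initial in-degrees: [3, 1, 1, 1, 0]
  ready (indeg=0): [4]
  pop 4: indeg[0]->2; indeg[1]->0; indeg[3]->0 | ready=[1, 3] | order so far=[4]
  pop 1: indeg[0]->1 | ready=[3] | order so far=[4, 1]
  pop 3: indeg[0]->0; indeg[2]->0 | ready=[0, 2] | order so far=[4, 1, 3]
  pop 0: no out-edges | ready=[2] | order so far=[4, 1, 3, 0]
  pop 2: no out-edges | ready=[] | order so far=[4, 1, 3, 0, 2]
New canonical toposort: [4, 1, 3, 0, 2]
Compare positions:
  Node 0: index 3 -> 3 (same)
  Node 1: index 0 -> 1 (moved)
  Node 2: index 4 -> 4 (same)
  Node 3: index 2 -> 2 (same)
  Node 4: index 1 -> 0 (moved)
Nodes that changed position: 1 4

Answer: 1 4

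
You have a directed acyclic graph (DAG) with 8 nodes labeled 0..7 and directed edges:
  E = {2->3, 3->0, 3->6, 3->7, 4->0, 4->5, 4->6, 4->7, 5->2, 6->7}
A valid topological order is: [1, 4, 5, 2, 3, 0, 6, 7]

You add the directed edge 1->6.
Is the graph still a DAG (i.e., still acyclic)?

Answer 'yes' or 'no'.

Given toposort: [1, 4, 5, 2, 3, 0, 6, 7]
Position of 1: index 0; position of 6: index 6
New edge 1->6: forward
Forward edge: respects the existing order. Still a DAG, same toposort still valid.
Still a DAG? yes

Answer: yes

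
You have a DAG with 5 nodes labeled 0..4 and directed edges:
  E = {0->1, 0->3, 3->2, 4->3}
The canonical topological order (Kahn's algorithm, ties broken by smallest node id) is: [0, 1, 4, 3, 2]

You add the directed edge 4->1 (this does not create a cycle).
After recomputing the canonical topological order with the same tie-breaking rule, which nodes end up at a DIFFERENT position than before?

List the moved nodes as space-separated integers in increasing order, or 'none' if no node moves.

Answer: 1 4

Derivation:
Old toposort: [0, 1, 4, 3, 2]
Added edge 4->1
Recompute Kahn (smallest-id tiebreak):
  initial in-degrees: [0, 2, 1, 2, 0]
  ready (indeg=0): [0, 4]
  pop 0: indeg[1]->1; indeg[3]->1 | ready=[4] | order so far=[0]
  pop 4: indeg[1]->0; indeg[3]->0 | ready=[1, 3] | order so far=[0, 4]
  pop 1: no out-edges | ready=[3] | order so far=[0, 4, 1]
  pop 3: indeg[2]->0 | ready=[2] | order so far=[0, 4, 1, 3]
  pop 2: no out-edges | ready=[] | order so far=[0, 4, 1, 3, 2]
New canonical toposort: [0, 4, 1, 3, 2]
Compare positions:
  Node 0: index 0 -> 0 (same)
  Node 1: index 1 -> 2 (moved)
  Node 2: index 4 -> 4 (same)
  Node 3: index 3 -> 3 (same)
  Node 4: index 2 -> 1 (moved)
Nodes that changed position: 1 4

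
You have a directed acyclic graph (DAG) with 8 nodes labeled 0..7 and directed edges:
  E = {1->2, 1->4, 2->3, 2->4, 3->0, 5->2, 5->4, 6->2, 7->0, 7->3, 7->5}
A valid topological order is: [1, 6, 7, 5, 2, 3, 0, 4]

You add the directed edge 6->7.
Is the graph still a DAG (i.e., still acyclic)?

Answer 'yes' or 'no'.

Answer: yes

Derivation:
Given toposort: [1, 6, 7, 5, 2, 3, 0, 4]
Position of 6: index 1; position of 7: index 2
New edge 6->7: forward
Forward edge: respects the existing order. Still a DAG, same toposort still valid.
Still a DAG? yes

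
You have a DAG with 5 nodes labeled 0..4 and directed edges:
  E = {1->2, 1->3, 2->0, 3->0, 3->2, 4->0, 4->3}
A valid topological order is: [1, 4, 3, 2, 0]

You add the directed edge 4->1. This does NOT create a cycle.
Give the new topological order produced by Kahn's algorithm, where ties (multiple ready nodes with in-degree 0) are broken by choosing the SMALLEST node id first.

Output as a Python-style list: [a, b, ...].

Old toposort: [1, 4, 3, 2, 0]
Added edge: 4->1
Position of 4 (1) > position of 1 (0). Must reorder: 4 must now come before 1.
Run Kahn's algorithm (break ties by smallest node id):
  initial in-degrees: [3, 1, 2, 2, 0]
  ready (indeg=0): [4]
  pop 4: indeg[0]->2; indeg[1]->0; indeg[3]->1 | ready=[1] | order so far=[4]
  pop 1: indeg[2]->1; indeg[3]->0 | ready=[3] | order so far=[4, 1]
  pop 3: indeg[0]->1; indeg[2]->0 | ready=[2] | order so far=[4, 1, 3]
  pop 2: indeg[0]->0 | ready=[0] | order so far=[4, 1, 3, 2]
  pop 0: no out-edges | ready=[] | order so far=[4, 1, 3, 2, 0]
  Result: [4, 1, 3, 2, 0]

Answer: [4, 1, 3, 2, 0]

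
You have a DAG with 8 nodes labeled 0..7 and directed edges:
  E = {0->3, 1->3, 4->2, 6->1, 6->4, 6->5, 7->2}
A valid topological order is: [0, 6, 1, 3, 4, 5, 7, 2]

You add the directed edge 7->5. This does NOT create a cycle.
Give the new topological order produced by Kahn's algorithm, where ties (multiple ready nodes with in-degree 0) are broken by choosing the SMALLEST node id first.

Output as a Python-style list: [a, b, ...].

Answer: [0, 6, 1, 3, 4, 7, 2, 5]

Derivation:
Old toposort: [0, 6, 1, 3, 4, 5, 7, 2]
Added edge: 7->5
Position of 7 (6) > position of 5 (5). Must reorder: 7 must now come before 5.
Run Kahn's algorithm (break ties by smallest node id):
  initial in-degrees: [0, 1, 2, 2, 1, 2, 0, 0]
  ready (indeg=0): [0, 6, 7]
  pop 0: indeg[3]->1 | ready=[6, 7] | order so far=[0]
  pop 6: indeg[1]->0; indeg[4]->0; indeg[5]->1 | ready=[1, 4, 7] | order so far=[0, 6]
  pop 1: indeg[3]->0 | ready=[3, 4, 7] | order so far=[0, 6, 1]
  pop 3: no out-edges | ready=[4, 7] | order so far=[0, 6, 1, 3]
  pop 4: indeg[2]->1 | ready=[7] | order so far=[0, 6, 1, 3, 4]
  pop 7: indeg[2]->0; indeg[5]->0 | ready=[2, 5] | order so far=[0, 6, 1, 3, 4, 7]
  pop 2: no out-edges | ready=[5] | order so far=[0, 6, 1, 3, 4, 7, 2]
  pop 5: no out-edges | ready=[] | order so far=[0, 6, 1, 3, 4, 7, 2, 5]
  Result: [0, 6, 1, 3, 4, 7, 2, 5]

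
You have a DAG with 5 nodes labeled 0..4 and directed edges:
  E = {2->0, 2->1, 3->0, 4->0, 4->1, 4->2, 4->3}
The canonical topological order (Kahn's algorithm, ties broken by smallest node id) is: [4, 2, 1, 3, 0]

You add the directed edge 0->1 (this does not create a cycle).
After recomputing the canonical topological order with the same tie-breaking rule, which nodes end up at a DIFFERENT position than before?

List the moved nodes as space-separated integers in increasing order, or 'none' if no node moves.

Answer: 0 1 3

Derivation:
Old toposort: [4, 2, 1, 3, 0]
Added edge 0->1
Recompute Kahn (smallest-id tiebreak):
  initial in-degrees: [3, 3, 1, 1, 0]
  ready (indeg=0): [4]
  pop 4: indeg[0]->2; indeg[1]->2; indeg[2]->0; indeg[3]->0 | ready=[2, 3] | order so far=[4]
  pop 2: indeg[0]->1; indeg[1]->1 | ready=[3] | order so far=[4, 2]
  pop 3: indeg[0]->0 | ready=[0] | order so far=[4, 2, 3]
  pop 0: indeg[1]->0 | ready=[1] | order so far=[4, 2, 3, 0]
  pop 1: no out-edges | ready=[] | order so far=[4, 2, 3, 0, 1]
New canonical toposort: [4, 2, 3, 0, 1]
Compare positions:
  Node 0: index 4 -> 3 (moved)
  Node 1: index 2 -> 4 (moved)
  Node 2: index 1 -> 1 (same)
  Node 3: index 3 -> 2 (moved)
  Node 4: index 0 -> 0 (same)
Nodes that changed position: 0 1 3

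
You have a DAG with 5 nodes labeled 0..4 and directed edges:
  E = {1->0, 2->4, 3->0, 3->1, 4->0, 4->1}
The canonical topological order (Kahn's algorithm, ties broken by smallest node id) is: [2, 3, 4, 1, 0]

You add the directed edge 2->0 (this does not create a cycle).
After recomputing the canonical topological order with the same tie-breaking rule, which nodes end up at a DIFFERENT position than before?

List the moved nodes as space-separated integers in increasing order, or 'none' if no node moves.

Answer: none

Derivation:
Old toposort: [2, 3, 4, 1, 0]
Added edge 2->0
Recompute Kahn (smallest-id tiebreak):
  initial in-degrees: [4, 2, 0, 0, 1]
  ready (indeg=0): [2, 3]
  pop 2: indeg[0]->3; indeg[4]->0 | ready=[3, 4] | order so far=[2]
  pop 3: indeg[0]->2; indeg[1]->1 | ready=[4] | order so far=[2, 3]
  pop 4: indeg[0]->1; indeg[1]->0 | ready=[1] | order so far=[2, 3, 4]
  pop 1: indeg[0]->0 | ready=[0] | order so far=[2, 3, 4, 1]
  pop 0: no out-edges | ready=[] | order so far=[2, 3, 4, 1, 0]
New canonical toposort: [2, 3, 4, 1, 0]
Compare positions:
  Node 0: index 4 -> 4 (same)
  Node 1: index 3 -> 3 (same)
  Node 2: index 0 -> 0 (same)
  Node 3: index 1 -> 1 (same)
  Node 4: index 2 -> 2 (same)
Nodes that changed position: none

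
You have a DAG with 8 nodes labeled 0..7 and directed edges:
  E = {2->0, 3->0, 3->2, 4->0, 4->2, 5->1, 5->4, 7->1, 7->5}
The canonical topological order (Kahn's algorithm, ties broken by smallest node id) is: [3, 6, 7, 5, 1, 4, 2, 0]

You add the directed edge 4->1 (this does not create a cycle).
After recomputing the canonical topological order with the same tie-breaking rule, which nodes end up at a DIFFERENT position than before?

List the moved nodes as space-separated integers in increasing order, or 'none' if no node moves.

Answer: 1 4

Derivation:
Old toposort: [3, 6, 7, 5, 1, 4, 2, 0]
Added edge 4->1
Recompute Kahn (smallest-id tiebreak):
  initial in-degrees: [3, 3, 2, 0, 1, 1, 0, 0]
  ready (indeg=0): [3, 6, 7]
  pop 3: indeg[0]->2; indeg[2]->1 | ready=[6, 7] | order so far=[3]
  pop 6: no out-edges | ready=[7] | order so far=[3, 6]
  pop 7: indeg[1]->2; indeg[5]->0 | ready=[5] | order so far=[3, 6, 7]
  pop 5: indeg[1]->1; indeg[4]->0 | ready=[4] | order so far=[3, 6, 7, 5]
  pop 4: indeg[0]->1; indeg[1]->0; indeg[2]->0 | ready=[1, 2] | order so far=[3, 6, 7, 5, 4]
  pop 1: no out-edges | ready=[2] | order so far=[3, 6, 7, 5, 4, 1]
  pop 2: indeg[0]->0 | ready=[0] | order so far=[3, 6, 7, 5, 4, 1, 2]
  pop 0: no out-edges | ready=[] | order so far=[3, 6, 7, 5, 4, 1, 2, 0]
New canonical toposort: [3, 6, 7, 5, 4, 1, 2, 0]
Compare positions:
  Node 0: index 7 -> 7 (same)
  Node 1: index 4 -> 5 (moved)
  Node 2: index 6 -> 6 (same)
  Node 3: index 0 -> 0 (same)
  Node 4: index 5 -> 4 (moved)
  Node 5: index 3 -> 3 (same)
  Node 6: index 1 -> 1 (same)
  Node 7: index 2 -> 2 (same)
Nodes that changed position: 1 4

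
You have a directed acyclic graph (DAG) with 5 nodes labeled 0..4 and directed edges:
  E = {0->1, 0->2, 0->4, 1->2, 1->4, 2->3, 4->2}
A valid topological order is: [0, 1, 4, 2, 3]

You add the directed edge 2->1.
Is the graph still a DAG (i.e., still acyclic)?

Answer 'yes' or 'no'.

Given toposort: [0, 1, 4, 2, 3]
Position of 2: index 3; position of 1: index 1
New edge 2->1: backward (u after v in old order)
Backward edge: old toposort is now invalid. Check if this creates a cycle.
Does 1 already reach 2? Reachable from 1: [1, 2, 3, 4]. YES -> cycle!
Still a DAG? no

Answer: no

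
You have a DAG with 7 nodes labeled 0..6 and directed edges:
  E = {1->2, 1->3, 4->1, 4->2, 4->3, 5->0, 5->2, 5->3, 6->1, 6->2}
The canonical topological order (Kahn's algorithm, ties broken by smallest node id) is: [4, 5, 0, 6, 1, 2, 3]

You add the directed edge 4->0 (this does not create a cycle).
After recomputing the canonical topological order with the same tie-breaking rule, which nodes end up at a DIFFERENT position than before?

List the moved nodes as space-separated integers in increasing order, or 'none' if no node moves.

Old toposort: [4, 5, 0, 6, 1, 2, 3]
Added edge 4->0
Recompute Kahn (smallest-id tiebreak):
  initial in-degrees: [2, 2, 4, 3, 0, 0, 0]
  ready (indeg=0): [4, 5, 6]
  pop 4: indeg[0]->1; indeg[1]->1; indeg[2]->3; indeg[3]->2 | ready=[5, 6] | order so far=[4]
  pop 5: indeg[0]->0; indeg[2]->2; indeg[3]->1 | ready=[0, 6] | order so far=[4, 5]
  pop 0: no out-edges | ready=[6] | order so far=[4, 5, 0]
  pop 6: indeg[1]->0; indeg[2]->1 | ready=[1] | order so far=[4, 5, 0, 6]
  pop 1: indeg[2]->0; indeg[3]->0 | ready=[2, 3] | order so far=[4, 5, 0, 6, 1]
  pop 2: no out-edges | ready=[3] | order so far=[4, 5, 0, 6, 1, 2]
  pop 3: no out-edges | ready=[] | order so far=[4, 5, 0, 6, 1, 2, 3]
New canonical toposort: [4, 5, 0, 6, 1, 2, 3]
Compare positions:
  Node 0: index 2 -> 2 (same)
  Node 1: index 4 -> 4 (same)
  Node 2: index 5 -> 5 (same)
  Node 3: index 6 -> 6 (same)
  Node 4: index 0 -> 0 (same)
  Node 5: index 1 -> 1 (same)
  Node 6: index 3 -> 3 (same)
Nodes that changed position: none

Answer: none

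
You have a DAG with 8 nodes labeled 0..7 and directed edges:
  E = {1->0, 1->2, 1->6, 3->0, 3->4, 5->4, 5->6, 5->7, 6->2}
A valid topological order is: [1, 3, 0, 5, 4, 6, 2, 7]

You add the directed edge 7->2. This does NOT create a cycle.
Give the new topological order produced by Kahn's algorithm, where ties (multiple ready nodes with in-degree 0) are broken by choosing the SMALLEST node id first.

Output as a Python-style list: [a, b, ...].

Answer: [1, 3, 0, 5, 4, 6, 7, 2]

Derivation:
Old toposort: [1, 3, 0, 5, 4, 6, 2, 7]
Added edge: 7->2
Position of 7 (7) > position of 2 (6). Must reorder: 7 must now come before 2.
Run Kahn's algorithm (break ties by smallest node id):
  initial in-degrees: [2, 0, 3, 0, 2, 0, 2, 1]
  ready (indeg=0): [1, 3, 5]
  pop 1: indeg[0]->1; indeg[2]->2; indeg[6]->1 | ready=[3, 5] | order so far=[1]
  pop 3: indeg[0]->0; indeg[4]->1 | ready=[0, 5] | order so far=[1, 3]
  pop 0: no out-edges | ready=[5] | order so far=[1, 3, 0]
  pop 5: indeg[4]->0; indeg[6]->0; indeg[7]->0 | ready=[4, 6, 7] | order so far=[1, 3, 0, 5]
  pop 4: no out-edges | ready=[6, 7] | order so far=[1, 3, 0, 5, 4]
  pop 6: indeg[2]->1 | ready=[7] | order so far=[1, 3, 0, 5, 4, 6]
  pop 7: indeg[2]->0 | ready=[2] | order so far=[1, 3, 0, 5, 4, 6, 7]
  pop 2: no out-edges | ready=[] | order so far=[1, 3, 0, 5, 4, 6, 7, 2]
  Result: [1, 3, 0, 5, 4, 6, 7, 2]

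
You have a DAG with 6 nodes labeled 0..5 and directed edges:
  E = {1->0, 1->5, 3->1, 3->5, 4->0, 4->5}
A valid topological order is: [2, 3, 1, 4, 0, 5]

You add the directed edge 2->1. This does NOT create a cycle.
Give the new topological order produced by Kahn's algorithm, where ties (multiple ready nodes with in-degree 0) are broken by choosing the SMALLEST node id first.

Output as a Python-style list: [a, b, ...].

Answer: [2, 3, 1, 4, 0, 5]

Derivation:
Old toposort: [2, 3, 1, 4, 0, 5]
Added edge: 2->1
Position of 2 (0) < position of 1 (2). Old order still valid.
Run Kahn's algorithm (break ties by smallest node id):
  initial in-degrees: [2, 2, 0, 0, 0, 3]
  ready (indeg=0): [2, 3, 4]
  pop 2: indeg[1]->1 | ready=[3, 4] | order so far=[2]
  pop 3: indeg[1]->0; indeg[5]->2 | ready=[1, 4] | order so far=[2, 3]
  pop 1: indeg[0]->1; indeg[5]->1 | ready=[4] | order so far=[2, 3, 1]
  pop 4: indeg[0]->0; indeg[5]->0 | ready=[0, 5] | order so far=[2, 3, 1, 4]
  pop 0: no out-edges | ready=[5] | order so far=[2, 3, 1, 4, 0]
  pop 5: no out-edges | ready=[] | order so far=[2, 3, 1, 4, 0, 5]
  Result: [2, 3, 1, 4, 0, 5]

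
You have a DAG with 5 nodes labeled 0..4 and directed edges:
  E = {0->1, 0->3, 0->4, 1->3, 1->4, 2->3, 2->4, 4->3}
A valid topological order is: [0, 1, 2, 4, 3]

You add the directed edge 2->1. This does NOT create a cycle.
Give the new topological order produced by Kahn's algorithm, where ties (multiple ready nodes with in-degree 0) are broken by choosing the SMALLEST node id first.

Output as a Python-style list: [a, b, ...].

Answer: [0, 2, 1, 4, 3]

Derivation:
Old toposort: [0, 1, 2, 4, 3]
Added edge: 2->1
Position of 2 (2) > position of 1 (1). Must reorder: 2 must now come before 1.
Run Kahn's algorithm (break ties by smallest node id):
  initial in-degrees: [0, 2, 0, 4, 3]
  ready (indeg=0): [0, 2]
  pop 0: indeg[1]->1; indeg[3]->3; indeg[4]->2 | ready=[2] | order so far=[0]
  pop 2: indeg[1]->0; indeg[3]->2; indeg[4]->1 | ready=[1] | order so far=[0, 2]
  pop 1: indeg[3]->1; indeg[4]->0 | ready=[4] | order so far=[0, 2, 1]
  pop 4: indeg[3]->0 | ready=[3] | order so far=[0, 2, 1, 4]
  pop 3: no out-edges | ready=[] | order so far=[0, 2, 1, 4, 3]
  Result: [0, 2, 1, 4, 3]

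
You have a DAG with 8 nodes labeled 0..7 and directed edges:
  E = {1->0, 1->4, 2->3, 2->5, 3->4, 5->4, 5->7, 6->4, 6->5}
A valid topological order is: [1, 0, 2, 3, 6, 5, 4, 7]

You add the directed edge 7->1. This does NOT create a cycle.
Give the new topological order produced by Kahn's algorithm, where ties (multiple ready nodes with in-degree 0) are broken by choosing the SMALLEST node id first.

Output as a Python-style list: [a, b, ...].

Old toposort: [1, 0, 2, 3, 6, 5, 4, 7]
Added edge: 7->1
Position of 7 (7) > position of 1 (0). Must reorder: 7 must now come before 1.
Run Kahn's algorithm (break ties by smallest node id):
  initial in-degrees: [1, 1, 0, 1, 4, 2, 0, 1]
  ready (indeg=0): [2, 6]
  pop 2: indeg[3]->0; indeg[5]->1 | ready=[3, 6] | order so far=[2]
  pop 3: indeg[4]->3 | ready=[6] | order so far=[2, 3]
  pop 6: indeg[4]->2; indeg[5]->0 | ready=[5] | order so far=[2, 3, 6]
  pop 5: indeg[4]->1; indeg[7]->0 | ready=[7] | order so far=[2, 3, 6, 5]
  pop 7: indeg[1]->0 | ready=[1] | order so far=[2, 3, 6, 5, 7]
  pop 1: indeg[0]->0; indeg[4]->0 | ready=[0, 4] | order so far=[2, 3, 6, 5, 7, 1]
  pop 0: no out-edges | ready=[4] | order so far=[2, 3, 6, 5, 7, 1, 0]
  pop 4: no out-edges | ready=[] | order so far=[2, 3, 6, 5, 7, 1, 0, 4]
  Result: [2, 3, 6, 5, 7, 1, 0, 4]

Answer: [2, 3, 6, 5, 7, 1, 0, 4]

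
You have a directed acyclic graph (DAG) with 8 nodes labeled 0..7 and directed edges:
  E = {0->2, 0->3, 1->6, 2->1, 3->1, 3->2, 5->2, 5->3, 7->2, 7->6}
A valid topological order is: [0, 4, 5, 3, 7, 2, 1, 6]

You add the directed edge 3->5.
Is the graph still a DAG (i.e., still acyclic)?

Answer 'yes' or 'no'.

Given toposort: [0, 4, 5, 3, 7, 2, 1, 6]
Position of 3: index 3; position of 5: index 2
New edge 3->5: backward (u after v in old order)
Backward edge: old toposort is now invalid. Check if this creates a cycle.
Does 5 already reach 3? Reachable from 5: [1, 2, 3, 5, 6]. YES -> cycle!
Still a DAG? no

Answer: no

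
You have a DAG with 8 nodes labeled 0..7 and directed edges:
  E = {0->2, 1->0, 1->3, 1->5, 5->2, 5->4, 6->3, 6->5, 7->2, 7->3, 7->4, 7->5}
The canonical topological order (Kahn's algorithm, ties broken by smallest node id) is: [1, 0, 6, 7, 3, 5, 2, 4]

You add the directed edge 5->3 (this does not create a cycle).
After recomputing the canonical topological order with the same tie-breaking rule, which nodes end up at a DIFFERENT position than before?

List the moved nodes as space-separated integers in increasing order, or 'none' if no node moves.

Old toposort: [1, 0, 6, 7, 3, 5, 2, 4]
Added edge 5->3
Recompute Kahn (smallest-id tiebreak):
  initial in-degrees: [1, 0, 3, 4, 2, 3, 0, 0]
  ready (indeg=0): [1, 6, 7]
  pop 1: indeg[0]->0; indeg[3]->3; indeg[5]->2 | ready=[0, 6, 7] | order so far=[1]
  pop 0: indeg[2]->2 | ready=[6, 7] | order so far=[1, 0]
  pop 6: indeg[3]->2; indeg[5]->1 | ready=[7] | order so far=[1, 0, 6]
  pop 7: indeg[2]->1; indeg[3]->1; indeg[4]->1; indeg[5]->0 | ready=[5] | order so far=[1, 0, 6, 7]
  pop 5: indeg[2]->0; indeg[3]->0; indeg[4]->0 | ready=[2, 3, 4] | order so far=[1, 0, 6, 7, 5]
  pop 2: no out-edges | ready=[3, 4] | order so far=[1, 0, 6, 7, 5, 2]
  pop 3: no out-edges | ready=[4] | order so far=[1, 0, 6, 7, 5, 2, 3]
  pop 4: no out-edges | ready=[] | order so far=[1, 0, 6, 7, 5, 2, 3, 4]
New canonical toposort: [1, 0, 6, 7, 5, 2, 3, 4]
Compare positions:
  Node 0: index 1 -> 1 (same)
  Node 1: index 0 -> 0 (same)
  Node 2: index 6 -> 5 (moved)
  Node 3: index 4 -> 6 (moved)
  Node 4: index 7 -> 7 (same)
  Node 5: index 5 -> 4 (moved)
  Node 6: index 2 -> 2 (same)
  Node 7: index 3 -> 3 (same)
Nodes that changed position: 2 3 5

Answer: 2 3 5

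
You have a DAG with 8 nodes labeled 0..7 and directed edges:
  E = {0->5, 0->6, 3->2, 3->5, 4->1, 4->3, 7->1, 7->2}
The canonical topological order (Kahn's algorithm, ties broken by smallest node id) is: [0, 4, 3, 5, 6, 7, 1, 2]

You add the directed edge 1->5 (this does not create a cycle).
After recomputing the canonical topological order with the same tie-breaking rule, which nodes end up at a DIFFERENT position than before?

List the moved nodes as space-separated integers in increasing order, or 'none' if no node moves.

Old toposort: [0, 4, 3, 5, 6, 7, 1, 2]
Added edge 1->5
Recompute Kahn (smallest-id tiebreak):
  initial in-degrees: [0, 2, 2, 1, 0, 3, 1, 0]
  ready (indeg=0): [0, 4, 7]
  pop 0: indeg[5]->2; indeg[6]->0 | ready=[4, 6, 7] | order so far=[0]
  pop 4: indeg[1]->1; indeg[3]->0 | ready=[3, 6, 7] | order so far=[0, 4]
  pop 3: indeg[2]->1; indeg[5]->1 | ready=[6, 7] | order so far=[0, 4, 3]
  pop 6: no out-edges | ready=[7] | order so far=[0, 4, 3, 6]
  pop 7: indeg[1]->0; indeg[2]->0 | ready=[1, 2] | order so far=[0, 4, 3, 6, 7]
  pop 1: indeg[5]->0 | ready=[2, 5] | order so far=[0, 4, 3, 6, 7, 1]
  pop 2: no out-edges | ready=[5] | order so far=[0, 4, 3, 6, 7, 1, 2]
  pop 5: no out-edges | ready=[] | order so far=[0, 4, 3, 6, 7, 1, 2, 5]
New canonical toposort: [0, 4, 3, 6, 7, 1, 2, 5]
Compare positions:
  Node 0: index 0 -> 0 (same)
  Node 1: index 6 -> 5 (moved)
  Node 2: index 7 -> 6 (moved)
  Node 3: index 2 -> 2 (same)
  Node 4: index 1 -> 1 (same)
  Node 5: index 3 -> 7 (moved)
  Node 6: index 4 -> 3 (moved)
  Node 7: index 5 -> 4 (moved)
Nodes that changed position: 1 2 5 6 7

Answer: 1 2 5 6 7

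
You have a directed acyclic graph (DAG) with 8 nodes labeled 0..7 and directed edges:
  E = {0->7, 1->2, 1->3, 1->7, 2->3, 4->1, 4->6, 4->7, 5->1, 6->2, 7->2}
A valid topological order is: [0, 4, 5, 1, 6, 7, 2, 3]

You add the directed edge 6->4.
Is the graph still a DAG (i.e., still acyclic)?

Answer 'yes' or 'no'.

Answer: no

Derivation:
Given toposort: [0, 4, 5, 1, 6, 7, 2, 3]
Position of 6: index 4; position of 4: index 1
New edge 6->4: backward (u after v in old order)
Backward edge: old toposort is now invalid. Check if this creates a cycle.
Does 4 already reach 6? Reachable from 4: [1, 2, 3, 4, 6, 7]. YES -> cycle!
Still a DAG? no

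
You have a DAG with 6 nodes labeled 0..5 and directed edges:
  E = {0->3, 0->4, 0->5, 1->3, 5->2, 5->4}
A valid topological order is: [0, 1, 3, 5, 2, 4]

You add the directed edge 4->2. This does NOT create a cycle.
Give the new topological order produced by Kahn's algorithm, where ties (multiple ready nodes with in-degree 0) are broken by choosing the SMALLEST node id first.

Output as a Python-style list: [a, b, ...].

Old toposort: [0, 1, 3, 5, 2, 4]
Added edge: 4->2
Position of 4 (5) > position of 2 (4). Must reorder: 4 must now come before 2.
Run Kahn's algorithm (break ties by smallest node id):
  initial in-degrees: [0, 0, 2, 2, 2, 1]
  ready (indeg=0): [0, 1]
  pop 0: indeg[3]->1; indeg[4]->1; indeg[5]->0 | ready=[1, 5] | order so far=[0]
  pop 1: indeg[3]->0 | ready=[3, 5] | order so far=[0, 1]
  pop 3: no out-edges | ready=[5] | order so far=[0, 1, 3]
  pop 5: indeg[2]->1; indeg[4]->0 | ready=[4] | order so far=[0, 1, 3, 5]
  pop 4: indeg[2]->0 | ready=[2] | order so far=[0, 1, 3, 5, 4]
  pop 2: no out-edges | ready=[] | order so far=[0, 1, 3, 5, 4, 2]
  Result: [0, 1, 3, 5, 4, 2]

Answer: [0, 1, 3, 5, 4, 2]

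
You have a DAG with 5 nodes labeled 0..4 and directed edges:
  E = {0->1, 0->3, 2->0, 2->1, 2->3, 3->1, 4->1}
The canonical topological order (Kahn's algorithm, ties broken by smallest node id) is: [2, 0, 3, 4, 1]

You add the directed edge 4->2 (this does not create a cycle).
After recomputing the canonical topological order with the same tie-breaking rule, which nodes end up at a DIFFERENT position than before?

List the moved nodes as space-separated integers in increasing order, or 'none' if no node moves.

Answer: 0 2 3 4

Derivation:
Old toposort: [2, 0, 3, 4, 1]
Added edge 4->2
Recompute Kahn (smallest-id tiebreak):
  initial in-degrees: [1, 4, 1, 2, 0]
  ready (indeg=0): [4]
  pop 4: indeg[1]->3; indeg[2]->0 | ready=[2] | order so far=[4]
  pop 2: indeg[0]->0; indeg[1]->2; indeg[3]->1 | ready=[0] | order so far=[4, 2]
  pop 0: indeg[1]->1; indeg[3]->0 | ready=[3] | order so far=[4, 2, 0]
  pop 3: indeg[1]->0 | ready=[1] | order so far=[4, 2, 0, 3]
  pop 1: no out-edges | ready=[] | order so far=[4, 2, 0, 3, 1]
New canonical toposort: [4, 2, 0, 3, 1]
Compare positions:
  Node 0: index 1 -> 2 (moved)
  Node 1: index 4 -> 4 (same)
  Node 2: index 0 -> 1 (moved)
  Node 3: index 2 -> 3 (moved)
  Node 4: index 3 -> 0 (moved)
Nodes that changed position: 0 2 3 4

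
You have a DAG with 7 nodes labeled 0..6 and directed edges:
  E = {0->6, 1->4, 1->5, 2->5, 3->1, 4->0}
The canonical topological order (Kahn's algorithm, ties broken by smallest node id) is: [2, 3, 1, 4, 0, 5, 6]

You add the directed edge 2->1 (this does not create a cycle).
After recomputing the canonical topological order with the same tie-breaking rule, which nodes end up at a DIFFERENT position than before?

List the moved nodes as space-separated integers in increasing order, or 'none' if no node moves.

Answer: none

Derivation:
Old toposort: [2, 3, 1, 4, 0, 5, 6]
Added edge 2->1
Recompute Kahn (smallest-id tiebreak):
  initial in-degrees: [1, 2, 0, 0, 1, 2, 1]
  ready (indeg=0): [2, 3]
  pop 2: indeg[1]->1; indeg[5]->1 | ready=[3] | order so far=[2]
  pop 3: indeg[1]->0 | ready=[1] | order so far=[2, 3]
  pop 1: indeg[4]->0; indeg[5]->0 | ready=[4, 5] | order so far=[2, 3, 1]
  pop 4: indeg[0]->0 | ready=[0, 5] | order so far=[2, 3, 1, 4]
  pop 0: indeg[6]->0 | ready=[5, 6] | order so far=[2, 3, 1, 4, 0]
  pop 5: no out-edges | ready=[6] | order so far=[2, 3, 1, 4, 0, 5]
  pop 6: no out-edges | ready=[] | order so far=[2, 3, 1, 4, 0, 5, 6]
New canonical toposort: [2, 3, 1, 4, 0, 5, 6]
Compare positions:
  Node 0: index 4 -> 4 (same)
  Node 1: index 2 -> 2 (same)
  Node 2: index 0 -> 0 (same)
  Node 3: index 1 -> 1 (same)
  Node 4: index 3 -> 3 (same)
  Node 5: index 5 -> 5 (same)
  Node 6: index 6 -> 6 (same)
Nodes that changed position: none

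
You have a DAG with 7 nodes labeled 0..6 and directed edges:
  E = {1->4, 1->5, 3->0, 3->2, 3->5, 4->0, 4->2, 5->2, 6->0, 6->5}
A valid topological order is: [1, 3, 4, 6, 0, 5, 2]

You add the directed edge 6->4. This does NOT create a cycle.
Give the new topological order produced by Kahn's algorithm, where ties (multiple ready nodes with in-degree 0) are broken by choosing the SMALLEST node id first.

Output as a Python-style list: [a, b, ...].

Old toposort: [1, 3, 4, 6, 0, 5, 2]
Added edge: 6->4
Position of 6 (3) > position of 4 (2). Must reorder: 6 must now come before 4.
Run Kahn's algorithm (break ties by smallest node id):
  initial in-degrees: [3, 0, 3, 0, 2, 3, 0]
  ready (indeg=0): [1, 3, 6]
  pop 1: indeg[4]->1; indeg[5]->2 | ready=[3, 6] | order so far=[1]
  pop 3: indeg[0]->2; indeg[2]->2; indeg[5]->1 | ready=[6] | order so far=[1, 3]
  pop 6: indeg[0]->1; indeg[4]->0; indeg[5]->0 | ready=[4, 5] | order so far=[1, 3, 6]
  pop 4: indeg[0]->0; indeg[2]->1 | ready=[0, 5] | order so far=[1, 3, 6, 4]
  pop 0: no out-edges | ready=[5] | order so far=[1, 3, 6, 4, 0]
  pop 5: indeg[2]->0 | ready=[2] | order so far=[1, 3, 6, 4, 0, 5]
  pop 2: no out-edges | ready=[] | order so far=[1, 3, 6, 4, 0, 5, 2]
  Result: [1, 3, 6, 4, 0, 5, 2]

Answer: [1, 3, 6, 4, 0, 5, 2]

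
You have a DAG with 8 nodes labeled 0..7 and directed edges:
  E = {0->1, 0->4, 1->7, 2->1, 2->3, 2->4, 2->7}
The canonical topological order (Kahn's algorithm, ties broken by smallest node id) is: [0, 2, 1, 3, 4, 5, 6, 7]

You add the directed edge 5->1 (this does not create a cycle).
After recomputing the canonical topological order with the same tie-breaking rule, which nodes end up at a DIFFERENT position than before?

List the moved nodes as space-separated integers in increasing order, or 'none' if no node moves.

Old toposort: [0, 2, 1, 3, 4, 5, 6, 7]
Added edge 5->1
Recompute Kahn (smallest-id tiebreak):
  initial in-degrees: [0, 3, 0, 1, 2, 0, 0, 2]
  ready (indeg=0): [0, 2, 5, 6]
  pop 0: indeg[1]->2; indeg[4]->1 | ready=[2, 5, 6] | order so far=[0]
  pop 2: indeg[1]->1; indeg[3]->0; indeg[4]->0; indeg[7]->1 | ready=[3, 4, 5, 6] | order so far=[0, 2]
  pop 3: no out-edges | ready=[4, 5, 6] | order so far=[0, 2, 3]
  pop 4: no out-edges | ready=[5, 6] | order so far=[0, 2, 3, 4]
  pop 5: indeg[1]->0 | ready=[1, 6] | order so far=[0, 2, 3, 4, 5]
  pop 1: indeg[7]->0 | ready=[6, 7] | order so far=[0, 2, 3, 4, 5, 1]
  pop 6: no out-edges | ready=[7] | order so far=[0, 2, 3, 4, 5, 1, 6]
  pop 7: no out-edges | ready=[] | order so far=[0, 2, 3, 4, 5, 1, 6, 7]
New canonical toposort: [0, 2, 3, 4, 5, 1, 6, 7]
Compare positions:
  Node 0: index 0 -> 0 (same)
  Node 1: index 2 -> 5 (moved)
  Node 2: index 1 -> 1 (same)
  Node 3: index 3 -> 2 (moved)
  Node 4: index 4 -> 3 (moved)
  Node 5: index 5 -> 4 (moved)
  Node 6: index 6 -> 6 (same)
  Node 7: index 7 -> 7 (same)
Nodes that changed position: 1 3 4 5

Answer: 1 3 4 5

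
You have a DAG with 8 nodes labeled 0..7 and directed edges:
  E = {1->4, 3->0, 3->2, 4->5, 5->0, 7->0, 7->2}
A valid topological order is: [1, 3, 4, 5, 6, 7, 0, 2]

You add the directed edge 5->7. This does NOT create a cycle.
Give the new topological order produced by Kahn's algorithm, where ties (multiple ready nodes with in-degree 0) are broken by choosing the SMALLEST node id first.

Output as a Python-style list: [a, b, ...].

Old toposort: [1, 3, 4, 5, 6, 7, 0, 2]
Added edge: 5->7
Position of 5 (3) < position of 7 (5). Old order still valid.
Run Kahn's algorithm (break ties by smallest node id):
  initial in-degrees: [3, 0, 2, 0, 1, 1, 0, 1]
  ready (indeg=0): [1, 3, 6]
  pop 1: indeg[4]->0 | ready=[3, 4, 6] | order so far=[1]
  pop 3: indeg[0]->2; indeg[2]->1 | ready=[4, 6] | order so far=[1, 3]
  pop 4: indeg[5]->0 | ready=[5, 6] | order so far=[1, 3, 4]
  pop 5: indeg[0]->1; indeg[7]->0 | ready=[6, 7] | order so far=[1, 3, 4, 5]
  pop 6: no out-edges | ready=[7] | order so far=[1, 3, 4, 5, 6]
  pop 7: indeg[0]->0; indeg[2]->0 | ready=[0, 2] | order so far=[1, 3, 4, 5, 6, 7]
  pop 0: no out-edges | ready=[2] | order so far=[1, 3, 4, 5, 6, 7, 0]
  pop 2: no out-edges | ready=[] | order so far=[1, 3, 4, 5, 6, 7, 0, 2]
  Result: [1, 3, 4, 5, 6, 7, 0, 2]

Answer: [1, 3, 4, 5, 6, 7, 0, 2]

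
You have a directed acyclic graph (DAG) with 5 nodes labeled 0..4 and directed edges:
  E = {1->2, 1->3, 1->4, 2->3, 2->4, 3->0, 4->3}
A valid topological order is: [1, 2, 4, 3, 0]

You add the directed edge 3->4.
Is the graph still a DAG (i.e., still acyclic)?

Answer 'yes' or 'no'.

Given toposort: [1, 2, 4, 3, 0]
Position of 3: index 3; position of 4: index 2
New edge 3->4: backward (u after v in old order)
Backward edge: old toposort is now invalid. Check if this creates a cycle.
Does 4 already reach 3? Reachable from 4: [0, 3, 4]. YES -> cycle!
Still a DAG? no

Answer: no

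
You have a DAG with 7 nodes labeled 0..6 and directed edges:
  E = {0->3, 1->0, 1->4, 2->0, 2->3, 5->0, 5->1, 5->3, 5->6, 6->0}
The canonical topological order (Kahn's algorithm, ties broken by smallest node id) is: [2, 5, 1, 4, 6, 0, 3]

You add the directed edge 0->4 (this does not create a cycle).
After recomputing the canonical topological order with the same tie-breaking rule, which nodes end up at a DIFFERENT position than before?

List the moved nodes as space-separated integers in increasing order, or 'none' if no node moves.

Old toposort: [2, 5, 1, 4, 6, 0, 3]
Added edge 0->4
Recompute Kahn (smallest-id tiebreak):
  initial in-degrees: [4, 1, 0, 3, 2, 0, 1]
  ready (indeg=0): [2, 5]
  pop 2: indeg[0]->3; indeg[3]->2 | ready=[5] | order so far=[2]
  pop 5: indeg[0]->2; indeg[1]->0; indeg[3]->1; indeg[6]->0 | ready=[1, 6] | order so far=[2, 5]
  pop 1: indeg[0]->1; indeg[4]->1 | ready=[6] | order so far=[2, 5, 1]
  pop 6: indeg[0]->0 | ready=[0] | order so far=[2, 5, 1, 6]
  pop 0: indeg[3]->0; indeg[4]->0 | ready=[3, 4] | order so far=[2, 5, 1, 6, 0]
  pop 3: no out-edges | ready=[4] | order so far=[2, 5, 1, 6, 0, 3]
  pop 4: no out-edges | ready=[] | order so far=[2, 5, 1, 6, 0, 3, 4]
New canonical toposort: [2, 5, 1, 6, 0, 3, 4]
Compare positions:
  Node 0: index 5 -> 4 (moved)
  Node 1: index 2 -> 2 (same)
  Node 2: index 0 -> 0 (same)
  Node 3: index 6 -> 5 (moved)
  Node 4: index 3 -> 6 (moved)
  Node 5: index 1 -> 1 (same)
  Node 6: index 4 -> 3 (moved)
Nodes that changed position: 0 3 4 6

Answer: 0 3 4 6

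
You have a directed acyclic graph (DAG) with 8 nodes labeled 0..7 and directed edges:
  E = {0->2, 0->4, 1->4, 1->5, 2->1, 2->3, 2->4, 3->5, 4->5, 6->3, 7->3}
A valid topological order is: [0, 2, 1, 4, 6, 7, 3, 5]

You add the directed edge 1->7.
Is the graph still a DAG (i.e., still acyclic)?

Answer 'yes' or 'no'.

Answer: yes

Derivation:
Given toposort: [0, 2, 1, 4, 6, 7, 3, 5]
Position of 1: index 2; position of 7: index 5
New edge 1->7: forward
Forward edge: respects the existing order. Still a DAG, same toposort still valid.
Still a DAG? yes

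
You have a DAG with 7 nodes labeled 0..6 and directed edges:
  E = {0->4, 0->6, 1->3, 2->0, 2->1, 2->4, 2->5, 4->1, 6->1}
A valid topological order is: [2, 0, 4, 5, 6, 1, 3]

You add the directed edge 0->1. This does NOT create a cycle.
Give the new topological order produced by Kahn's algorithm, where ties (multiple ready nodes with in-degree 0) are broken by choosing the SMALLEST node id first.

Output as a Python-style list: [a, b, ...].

Answer: [2, 0, 4, 5, 6, 1, 3]

Derivation:
Old toposort: [2, 0, 4, 5, 6, 1, 3]
Added edge: 0->1
Position of 0 (1) < position of 1 (5). Old order still valid.
Run Kahn's algorithm (break ties by smallest node id):
  initial in-degrees: [1, 4, 0, 1, 2, 1, 1]
  ready (indeg=0): [2]
  pop 2: indeg[0]->0; indeg[1]->3; indeg[4]->1; indeg[5]->0 | ready=[0, 5] | order so far=[2]
  pop 0: indeg[1]->2; indeg[4]->0; indeg[6]->0 | ready=[4, 5, 6] | order so far=[2, 0]
  pop 4: indeg[1]->1 | ready=[5, 6] | order so far=[2, 0, 4]
  pop 5: no out-edges | ready=[6] | order so far=[2, 0, 4, 5]
  pop 6: indeg[1]->0 | ready=[1] | order so far=[2, 0, 4, 5, 6]
  pop 1: indeg[3]->0 | ready=[3] | order so far=[2, 0, 4, 5, 6, 1]
  pop 3: no out-edges | ready=[] | order so far=[2, 0, 4, 5, 6, 1, 3]
  Result: [2, 0, 4, 5, 6, 1, 3]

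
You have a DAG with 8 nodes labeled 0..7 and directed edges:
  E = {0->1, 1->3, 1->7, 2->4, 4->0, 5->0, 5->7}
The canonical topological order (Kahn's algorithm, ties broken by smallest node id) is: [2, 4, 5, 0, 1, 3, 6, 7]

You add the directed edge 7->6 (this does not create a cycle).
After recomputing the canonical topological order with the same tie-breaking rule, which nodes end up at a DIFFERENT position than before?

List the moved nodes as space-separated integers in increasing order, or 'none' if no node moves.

Answer: 6 7

Derivation:
Old toposort: [2, 4, 5, 0, 1, 3, 6, 7]
Added edge 7->6
Recompute Kahn (smallest-id tiebreak):
  initial in-degrees: [2, 1, 0, 1, 1, 0, 1, 2]
  ready (indeg=0): [2, 5]
  pop 2: indeg[4]->0 | ready=[4, 5] | order so far=[2]
  pop 4: indeg[0]->1 | ready=[5] | order so far=[2, 4]
  pop 5: indeg[0]->0; indeg[7]->1 | ready=[0] | order so far=[2, 4, 5]
  pop 0: indeg[1]->0 | ready=[1] | order so far=[2, 4, 5, 0]
  pop 1: indeg[3]->0; indeg[7]->0 | ready=[3, 7] | order so far=[2, 4, 5, 0, 1]
  pop 3: no out-edges | ready=[7] | order so far=[2, 4, 5, 0, 1, 3]
  pop 7: indeg[6]->0 | ready=[6] | order so far=[2, 4, 5, 0, 1, 3, 7]
  pop 6: no out-edges | ready=[] | order so far=[2, 4, 5, 0, 1, 3, 7, 6]
New canonical toposort: [2, 4, 5, 0, 1, 3, 7, 6]
Compare positions:
  Node 0: index 3 -> 3 (same)
  Node 1: index 4 -> 4 (same)
  Node 2: index 0 -> 0 (same)
  Node 3: index 5 -> 5 (same)
  Node 4: index 1 -> 1 (same)
  Node 5: index 2 -> 2 (same)
  Node 6: index 6 -> 7 (moved)
  Node 7: index 7 -> 6 (moved)
Nodes that changed position: 6 7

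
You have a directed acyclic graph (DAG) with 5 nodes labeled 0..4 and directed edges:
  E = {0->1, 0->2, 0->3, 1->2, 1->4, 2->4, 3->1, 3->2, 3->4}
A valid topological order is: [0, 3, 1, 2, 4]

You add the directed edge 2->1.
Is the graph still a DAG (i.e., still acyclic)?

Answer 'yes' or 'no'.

Given toposort: [0, 3, 1, 2, 4]
Position of 2: index 3; position of 1: index 2
New edge 2->1: backward (u after v in old order)
Backward edge: old toposort is now invalid. Check if this creates a cycle.
Does 1 already reach 2? Reachable from 1: [1, 2, 4]. YES -> cycle!
Still a DAG? no

Answer: no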